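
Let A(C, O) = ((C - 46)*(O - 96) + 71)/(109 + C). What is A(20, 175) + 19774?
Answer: 849621/43 ≈ 19759.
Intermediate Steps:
A(C, O) = (71 + (-96 + O)*(-46 + C))/(109 + C) (A(C, O) = ((-46 + C)*(-96 + O) + 71)/(109 + C) = ((-96 + O)*(-46 + C) + 71)/(109 + C) = (71 + (-96 + O)*(-46 + C))/(109 + C))
A(20, 175) + 19774 = (4487 - 96*20 - 46*175 + 20*175)/(109 + 20) + 19774 = (4487 - 1920 - 8050 + 3500)/129 + 19774 = (1/129)*(-1983) + 19774 = -661/43 + 19774 = 849621/43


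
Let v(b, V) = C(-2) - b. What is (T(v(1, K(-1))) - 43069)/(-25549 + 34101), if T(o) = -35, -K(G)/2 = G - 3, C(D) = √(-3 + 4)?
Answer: -5388/1069 ≈ -5.0402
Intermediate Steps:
C(D) = 1 (C(D) = √1 = 1)
K(G) = 6 - 2*G (K(G) = -2*(G - 3) = -2*(-3 + G) = 6 - 2*G)
v(b, V) = 1 - b
(T(v(1, K(-1))) - 43069)/(-25549 + 34101) = (-35 - 43069)/(-25549 + 34101) = -43104/8552 = -43104*1/8552 = -5388/1069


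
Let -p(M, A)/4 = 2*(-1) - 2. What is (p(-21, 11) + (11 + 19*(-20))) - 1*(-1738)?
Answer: 1385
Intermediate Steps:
p(M, A) = 16 (p(M, A) = -4*(2*(-1) - 2) = -4*(-2 - 2) = -4*(-4) = 16)
(p(-21, 11) + (11 + 19*(-20))) - 1*(-1738) = (16 + (11 + 19*(-20))) - 1*(-1738) = (16 + (11 - 380)) + 1738 = (16 - 369) + 1738 = -353 + 1738 = 1385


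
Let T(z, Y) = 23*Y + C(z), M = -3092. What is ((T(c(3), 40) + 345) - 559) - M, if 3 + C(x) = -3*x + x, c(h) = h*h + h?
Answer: 3771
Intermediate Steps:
c(h) = h + h² (c(h) = h² + h = h + h²)
C(x) = -3 - 2*x (C(x) = -3 + (-3*x + x) = -3 - 2*x)
T(z, Y) = -3 - 2*z + 23*Y (T(z, Y) = 23*Y + (-3 - 2*z) = -3 - 2*z + 23*Y)
((T(c(3), 40) + 345) - 559) - M = (((-3 - 6*(1 + 3) + 23*40) + 345) - 559) - 1*(-3092) = (((-3 - 6*4 + 920) + 345) - 559) + 3092 = (((-3 - 2*12 + 920) + 345) - 559) + 3092 = (((-3 - 24 + 920) + 345) - 559) + 3092 = ((893 + 345) - 559) + 3092 = (1238 - 559) + 3092 = 679 + 3092 = 3771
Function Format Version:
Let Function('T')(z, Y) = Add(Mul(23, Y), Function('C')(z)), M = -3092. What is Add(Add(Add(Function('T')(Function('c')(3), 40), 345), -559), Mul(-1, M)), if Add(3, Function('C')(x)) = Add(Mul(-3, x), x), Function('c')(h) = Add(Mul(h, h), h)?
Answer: 3771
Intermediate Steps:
Function('c')(h) = Add(h, Pow(h, 2)) (Function('c')(h) = Add(Pow(h, 2), h) = Add(h, Pow(h, 2)))
Function('C')(x) = Add(-3, Mul(-2, x)) (Function('C')(x) = Add(-3, Add(Mul(-3, x), x)) = Add(-3, Mul(-2, x)))
Function('T')(z, Y) = Add(-3, Mul(-2, z), Mul(23, Y)) (Function('T')(z, Y) = Add(Mul(23, Y), Add(-3, Mul(-2, z))) = Add(-3, Mul(-2, z), Mul(23, Y)))
Add(Add(Add(Function('T')(Function('c')(3), 40), 345), -559), Mul(-1, M)) = Add(Add(Add(Add(-3, Mul(-2, Mul(3, Add(1, 3))), Mul(23, 40)), 345), -559), Mul(-1, -3092)) = Add(Add(Add(Add(-3, Mul(-2, Mul(3, 4)), 920), 345), -559), 3092) = Add(Add(Add(Add(-3, Mul(-2, 12), 920), 345), -559), 3092) = Add(Add(Add(Add(-3, -24, 920), 345), -559), 3092) = Add(Add(Add(893, 345), -559), 3092) = Add(Add(1238, -559), 3092) = Add(679, 3092) = 3771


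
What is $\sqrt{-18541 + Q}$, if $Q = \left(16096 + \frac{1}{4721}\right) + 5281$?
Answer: $\frac{\sqrt{63208321797}}{4721} \approx 53.254$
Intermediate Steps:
$Q = \frac{100920818}{4721}$ ($Q = \left(16096 + \frac{1}{4721}\right) + 5281 = \frac{75989217}{4721} + 5281 = \frac{100920818}{4721} \approx 21377.0$)
$\sqrt{-18541 + Q} = \sqrt{-18541 + \frac{100920818}{4721}} = \sqrt{\frac{13388757}{4721}} = \frac{\sqrt{63208321797}}{4721}$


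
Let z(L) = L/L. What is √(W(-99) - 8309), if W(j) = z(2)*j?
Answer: 2*I*√2102 ≈ 91.695*I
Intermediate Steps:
z(L) = 1
W(j) = j (W(j) = 1*j = j)
√(W(-99) - 8309) = √(-99 - 8309) = √(-8408) = 2*I*√2102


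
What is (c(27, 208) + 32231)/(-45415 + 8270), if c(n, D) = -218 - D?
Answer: -6361/7429 ≈ -0.85624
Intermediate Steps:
(c(27, 208) + 32231)/(-45415 + 8270) = ((-218 - 1*208) + 32231)/(-45415 + 8270) = ((-218 - 208) + 32231)/(-37145) = (-426 + 32231)*(-1/37145) = 31805*(-1/37145) = -6361/7429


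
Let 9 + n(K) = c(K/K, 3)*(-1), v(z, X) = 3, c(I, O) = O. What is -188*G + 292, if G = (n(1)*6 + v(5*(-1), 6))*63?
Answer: 817528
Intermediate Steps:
n(K) = -12 (n(K) = -9 + 3*(-1) = -9 - 3 = -12)
G = -4347 (G = (-12*6 + 3)*63 = (-72 + 3)*63 = -69*63 = -4347)
-188*G + 292 = -188*(-4347) + 292 = 817236 + 292 = 817528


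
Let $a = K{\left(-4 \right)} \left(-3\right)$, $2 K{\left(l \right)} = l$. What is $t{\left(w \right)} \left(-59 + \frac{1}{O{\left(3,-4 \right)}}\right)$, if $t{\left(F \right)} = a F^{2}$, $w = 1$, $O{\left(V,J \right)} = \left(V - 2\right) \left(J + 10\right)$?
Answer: $-353$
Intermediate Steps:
$K{\left(l \right)} = \frac{l}{2}$
$O{\left(V,J \right)} = \left(-2 + V\right) \left(10 + J\right)$
$a = 6$ ($a = \frac{1}{2} \left(-4\right) \left(-3\right) = \left(-2\right) \left(-3\right) = 6$)
$t{\left(F \right)} = 6 F^{2}$
$t{\left(w \right)} \left(-59 + \frac{1}{O{\left(3,-4 \right)}}\right) = 6 \cdot 1^{2} \left(-59 + \frac{1}{-20 - -8 + 10 \cdot 3 - 12}\right) = 6 \cdot 1 \left(-59 + \frac{1}{-20 + 8 + 30 - 12}\right) = 6 \left(-59 + \frac{1}{6}\right) = 6 \left(- \frac{353}{6}\right) = -353$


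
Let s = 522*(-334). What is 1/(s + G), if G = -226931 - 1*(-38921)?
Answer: -1/362358 ≈ -2.7597e-6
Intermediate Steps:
G = -188010 (G = -226931 + 38921 = -188010)
s = -174348
1/(s + G) = 1/(-174348 - 188010) = 1/(-362358) = -1/362358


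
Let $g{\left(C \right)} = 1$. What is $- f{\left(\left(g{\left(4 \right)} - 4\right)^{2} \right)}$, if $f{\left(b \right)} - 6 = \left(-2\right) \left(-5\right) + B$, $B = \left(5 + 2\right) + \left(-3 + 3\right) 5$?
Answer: $-23$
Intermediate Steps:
$B = 7$ ($B = 7 + 0 \cdot 5 = 7 + 0 = 7$)
$f{\left(b \right)} = 23$ ($f{\left(b \right)} = 6 + \left(\left(-2\right) \left(-5\right) + 7\right) = 6 + \left(10 + 7\right) = 6 + 17 = 23$)
$- f{\left(\left(g{\left(4 \right)} - 4\right)^{2} \right)} = \left(-1\right) 23 = -23$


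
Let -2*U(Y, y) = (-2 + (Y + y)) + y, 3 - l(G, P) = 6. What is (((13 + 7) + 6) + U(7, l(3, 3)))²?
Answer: 2809/4 ≈ 702.25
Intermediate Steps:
l(G, P) = -3 (l(G, P) = 3 - 1*6 = 3 - 6 = -3)
U(Y, y) = 1 - y - Y/2 (U(Y, y) = -((-2 + (Y + y)) + y)/2 = -((-2 + Y + y) + y)/2 = -(-2 + Y + 2*y)/2 = 1 - y - Y/2)
(((13 + 7) + 6) + U(7, l(3, 3)))² = (((13 + 7) + 6) + (1 - 1*(-3) - ½*7))² = ((20 + 6) + (1 + 3 - 7/2))² = (26 + ½)² = (53/2)² = 2809/4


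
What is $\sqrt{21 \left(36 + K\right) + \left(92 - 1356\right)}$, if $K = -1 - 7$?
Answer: $26 i \approx 26.0 i$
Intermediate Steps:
$K = -8$
$\sqrt{21 \left(36 + K\right) + \left(92 - 1356\right)} = \sqrt{21 \left(36 - 8\right) + \left(92 - 1356\right)} = \sqrt{21 \cdot 28 - 1264} = \sqrt{588 - 1264} = \sqrt{-676} = 26 i$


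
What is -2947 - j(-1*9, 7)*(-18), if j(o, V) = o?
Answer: -3109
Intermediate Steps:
-2947 - j(-1*9, 7)*(-18) = -2947 - (-1*9)*(-18) = -2947 - (-9)*(-18) = -2947 - 1*162 = -2947 - 162 = -3109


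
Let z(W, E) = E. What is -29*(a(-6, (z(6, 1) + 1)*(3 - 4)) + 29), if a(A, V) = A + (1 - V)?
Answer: -754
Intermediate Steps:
a(A, V) = 1 + A - V
-29*(a(-6, (z(6, 1) + 1)*(3 - 4)) + 29) = -29*((1 - 6 - (1 + 1)*(3 - 4)) + 29) = -29*((1 - 6 - 2*(-1)) + 29) = -29*((1 - 6 - 1*(-2)) + 29) = -29*((1 - 6 + 2) + 29) = -29*(-3 + 29) = -29*26 = -754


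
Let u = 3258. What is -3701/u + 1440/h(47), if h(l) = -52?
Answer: -1220993/42354 ≈ -28.828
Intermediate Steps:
-3701/u + 1440/h(47) = -3701/3258 + 1440/(-52) = -3701*1/3258 + 1440*(-1/52) = -3701/3258 - 360/13 = -1220993/42354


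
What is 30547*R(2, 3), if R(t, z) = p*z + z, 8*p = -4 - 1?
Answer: 274923/8 ≈ 34365.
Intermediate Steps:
p = -5/8 (p = (-4 - 1)/8 = (⅛)*(-5) = -5/8 ≈ -0.62500)
R(t, z) = 3*z/8 (R(t, z) = -5*z/8 + z = 3*z/8)
30547*R(2, 3) = 30547*((3/8)*3) = 30547*(9/8) = 274923/8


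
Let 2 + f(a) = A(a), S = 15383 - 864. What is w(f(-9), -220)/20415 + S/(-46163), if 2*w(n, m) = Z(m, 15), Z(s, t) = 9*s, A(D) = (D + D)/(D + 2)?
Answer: -22807117/62827843 ≈ -0.36301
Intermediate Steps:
S = 14519
A(D) = 2*D/(2 + D) (A(D) = (2*D)/(2 + D) = 2*D/(2 + D))
f(a) = -2 + 2*a/(2 + a)
w(n, m) = 9*m/2 (w(n, m) = (9*m)/2 = 9*m/2)
w(f(-9), -220)/20415 + S/(-46163) = ((9/2)*(-220))/20415 + 14519/(-46163) = -990*1/20415 + 14519*(-1/46163) = -66/1361 - 14519/46163 = -22807117/62827843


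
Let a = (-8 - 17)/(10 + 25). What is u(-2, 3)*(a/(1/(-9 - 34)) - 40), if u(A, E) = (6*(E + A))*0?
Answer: 0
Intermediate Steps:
a = -5/7 (a = -25/35 = -25*1/35 = -5/7 ≈ -0.71429)
u(A, E) = 0 (u(A, E) = (6*(A + E))*0 = (6*A + 6*E)*0 = 0)
u(-2, 3)*(a/(1/(-9 - 34)) - 40) = 0*(-5/(7*(1/(-9 - 34))) - 40) = 0*(-5/(7*(1/(-43))) - 40) = 0*(-5/(7*(-1/43)) - 40) = 0*(-5/7*(-43) - 40) = 0*(215/7 - 40) = 0*(-65/7) = 0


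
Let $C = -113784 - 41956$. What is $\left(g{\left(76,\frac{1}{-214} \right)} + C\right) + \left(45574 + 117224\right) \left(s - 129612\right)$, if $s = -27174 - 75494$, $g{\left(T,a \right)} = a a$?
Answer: $- \frac{1731770023743279}{45796} \approx -3.7815 \cdot 10^{10}$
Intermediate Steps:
$g{\left(T,a \right)} = a^{2}$
$s = -102668$
$C = -155740$ ($C = -113784 - 41956 = -155740$)
$\left(g{\left(76,\frac{1}{-214} \right)} + C\right) + \left(45574 + 117224\right) \left(s - 129612\right) = \left(\left(\frac{1}{-214}\right)^{2} - 155740\right) + \left(45574 + 117224\right) \left(-102668 - 129612\right) = \left(\left(- \frac{1}{214}\right)^{2} - 155740\right) + 162798 \left(-232280\right) = \left(\frac{1}{45796} - 155740\right) - 37814719440 = - \frac{7132269039}{45796} - 37814719440 = - \frac{1731770023743279}{45796}$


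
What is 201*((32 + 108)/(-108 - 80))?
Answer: -7035/47 ≈ -149.68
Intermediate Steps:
201*((32 + 108)/(-108 - 80)) = 201*(140/(-188)) = 201*(140*(-1/188)) = 201*(-35/47) = -7035/47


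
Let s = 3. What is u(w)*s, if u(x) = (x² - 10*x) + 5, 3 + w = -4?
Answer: 372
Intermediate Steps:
w = -7 (w = -3 - 4 = -7)
u(x) = 5 + x² - 10*x
u(w)*s = (5 + (-7)² - 10*(-7))*3 = (5 + 49 + 70)*3 = 124*3 = 372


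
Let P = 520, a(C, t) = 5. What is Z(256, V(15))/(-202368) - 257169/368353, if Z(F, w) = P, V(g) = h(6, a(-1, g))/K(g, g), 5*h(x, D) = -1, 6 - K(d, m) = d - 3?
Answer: -6529289969/9317857488 ≈ -0.70073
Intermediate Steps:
K(d, m) = 9 - d (K(d, m) = 6 - (d - 3) = 6 - (-3 + d) = 6 + (3 - d) = 9 - d)
h(x, D) = -⅕ (h(x, D) = (⅕)*(-1) = -⅕)
V(g) = -1/(5*(9 - g))
Z(F, w) = 520
Z(256, V(15))/(-202368) - 257169/368353 = 520/(-202368) - 257169/368353 = 520*(-1/202368) - 257169*1/368353 = -65/25296 - 257169/368353 = -6529289969/9317857488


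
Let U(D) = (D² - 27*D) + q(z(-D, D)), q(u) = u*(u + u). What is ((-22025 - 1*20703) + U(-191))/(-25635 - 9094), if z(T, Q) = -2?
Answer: 1082/34729 ≈ 0.031156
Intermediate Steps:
q(u) = 2*u² (q(u) = u*(2*u) = 2*u²)
U(D) = 8 + D² - 27*D (U(D) = (D² - 27*D) + 2*(-2)² = (D² - 27*D) + 2*4 = (D² - 27*D) + 8 = 8 + D² - 27*D)
((-22025 - 1*20703) + U(-191))/(-25635 - 9094) = ((-22025 - 1*20703) + (8 + (-191)² - 27*(-191)))/(-25635 - 9094) = ((-22025 - 20703) + (8 + 36481 + 5157))/(-34729) = (-42728 + 41646)*(-1/34729) = -1082*(-1/34729) = 1082/34729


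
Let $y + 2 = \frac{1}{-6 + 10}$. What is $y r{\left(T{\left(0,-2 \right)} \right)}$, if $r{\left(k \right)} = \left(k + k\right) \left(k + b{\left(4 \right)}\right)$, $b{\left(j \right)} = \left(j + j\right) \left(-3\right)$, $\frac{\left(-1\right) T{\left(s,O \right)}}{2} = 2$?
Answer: $-392$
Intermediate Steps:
$T{\left(s,O \right)} = -4$ ($T{\left(s,O \right)} = \left(-2\right) 2 = -4$)
$b{\left(j \right)} = - 6 j$ ($b{\left(j \right)} = 2 j \left(-3\right) = - 6 j$)
$r{\left(k \right)} = 2 k \left(-24 + k\right)$ ($r{\left(k \right)} = \left(k + k\right) \left(k - 24\right) = 2 k \left(k - 24\right) = 2 k \left(-24 + k\right)$)
$y = - \frac{7}{4}$ ($y = -2 + \frac{1}{-6 + 10} = -2 + \frac{1}{4} = - \frac{7}{4} \approx -1.75$)
$y r{\left(T{\left(0,-2 \right)} \right)} = - \frac{7 \cdot 2 \left(-4\right) \left(-24 - 4\right)}{4} = - \frac{7 \cdot 2 \left(-4\right) \left(-28\right)}{4} = \left(- \frac{7}{4}\right) 224 = -392$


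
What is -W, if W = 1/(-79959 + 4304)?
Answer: 1/75655 ≈ 1.3218e-5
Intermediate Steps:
W = -1/75655 (W = 1/(-75655) = -1/75655 ≈ -1.3218e-5)
-W = -1*(-1/75655) = 1/75655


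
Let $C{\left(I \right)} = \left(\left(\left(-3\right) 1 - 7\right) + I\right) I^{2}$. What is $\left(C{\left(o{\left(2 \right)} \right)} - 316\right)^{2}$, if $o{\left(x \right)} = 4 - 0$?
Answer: $169744$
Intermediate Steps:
$o{\left(x \right)} = 4$ ($o{\left(x \right)} = 4 + 0 = 4$)
$C{\left(I \right)} = I^{2} \left(-10 + I\right)$ ($C{\left(I \right)} = \left(\left(-3 - 7\right) + I\right) I^{2} = \left(-10 + I\right) I^{2} = I^{2} \left(-10 + I\right)$)
$\left(C{\left(o{\left(2 \right)} \right)} - 316\right)^{2} = \left(4^{2} \left(-10 + 4\right) - 316\right)^{2} = \left(16 \left(-6\right) - 316\right)^{2} = \left(-96 - 316\right)^{2} = \left(-412\right)^{2} = 169744$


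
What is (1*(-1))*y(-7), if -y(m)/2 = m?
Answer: -14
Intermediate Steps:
y(m) = -2*m
(1*(-1))*y(-7) = (1*(-1))*(-2*(-7)) = -1*14 = -14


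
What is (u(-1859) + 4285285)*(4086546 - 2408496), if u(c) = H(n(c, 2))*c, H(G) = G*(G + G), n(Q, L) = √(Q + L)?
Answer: 18776726738550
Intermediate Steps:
n(Q, L) = √(L + Q)
H(G) = 2*G² (H(G) = G*(2*G) = 2*G²)
u(c) = c*(4 + 2*c) (u(c) = (2*(√(2 + c))²)*c = (2*(2 + c))*c = (4 + 2*c)*c = c*(4 + 2*c))
(u(-1859) + 4285285)*(4086546 - 2408496) = (2*(-1859)*(2 - 1859) + 4285285)*(4086546 - 2408496) = (2*(-1859)*(-1857) + 4285285)*1678050 = (6904326 + 4285285)*1678050 = 11189611*1678050 = 18776726738550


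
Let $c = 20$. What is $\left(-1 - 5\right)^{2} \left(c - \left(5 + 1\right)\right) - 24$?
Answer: $480$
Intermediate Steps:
$\left(-1 - 5\right)^{2} \left(c - \left(5 + 1\right)\right) - 24 = \left(-1 - 5\right)^{2} \left(20 - \left(5 + 1\right)\right) - 24 = \left(-6\right)^{2} \left(20 - 6\right) - 24 = 36 \left(20 - 6\right) - 24 = 36 \cdot 14 - 24 = 504 - 24 = 480$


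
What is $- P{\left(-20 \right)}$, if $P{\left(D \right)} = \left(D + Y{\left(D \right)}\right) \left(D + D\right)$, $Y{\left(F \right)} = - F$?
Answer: $0$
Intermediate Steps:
$P{\left(D \right)} = 0$ ($P{\left(D \right)} = \left(D - D\right) \left(D + D\right) = 0 \cdot 2 D = 0$)
$- P{\left(-20 \right)} = \left(-1\right) 0 = 0$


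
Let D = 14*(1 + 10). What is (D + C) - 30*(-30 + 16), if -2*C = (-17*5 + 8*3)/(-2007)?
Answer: 2303975/4014 ≈ 573.98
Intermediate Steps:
D = 154 (D = 14*11 = 154)
C = -61/4014 (C = -(-17*5 + 8*3)/(2*(-2007)) = -(-85 + 24)*(-1)/(2*2007) = -(-61)*(-1)/(2*2007) = -1/2*61/2007 = -61/4014 ≈ -0.015197)
(D + C) - 30*(-30 + 16) = (154 - 61/4014) - 30*(-30 + 16) = 618095/4014 - 30*(-14) = 618095/4014 - 1*(-420) = 618095/4014 + 420 = 2303975/4014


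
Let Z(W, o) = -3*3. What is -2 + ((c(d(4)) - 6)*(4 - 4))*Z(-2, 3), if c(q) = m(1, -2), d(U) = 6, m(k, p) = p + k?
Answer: -2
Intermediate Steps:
m(k, p) = k + p
c(q) = -1 (c(q) = 1 - 2 = -1)
Z(W, o) = -9
-2 + ((c(d(4)) - 6)*(4 - 4))*Z(-2, 3) = -2 + ((-1 - 6)*(4 - 4))*(-9) = -2 - 7*0*(-9) = -2 + 0*(-9) = -2 + 0 = -2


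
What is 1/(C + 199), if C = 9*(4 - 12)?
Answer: 1/127 ≈ 0.0078740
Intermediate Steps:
C = -72 (C = 9*(-8) = -72)
1/(C + 199) = 1/(-72 + 199) = 1/127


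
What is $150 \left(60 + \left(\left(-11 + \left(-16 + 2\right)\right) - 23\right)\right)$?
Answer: $1800$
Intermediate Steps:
$150 \left(60 + \left(\left(-11 + \left(-16 + 2\right)\right) - 23\right)\right) = 150 \left(60 - 48\right) = 150 \cdot 12 = 1800$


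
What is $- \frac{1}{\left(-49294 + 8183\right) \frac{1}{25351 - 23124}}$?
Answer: $\frac{2227}{41111} \approx 0.05417$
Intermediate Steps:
$- \frac{1}{\left(-49294 + 8183\right) \frac{1}{25351 - 23124}} = - \frac{1}{\left(-41111\right) \frac{1}{2227}} = - \frac{1}{- \frac{41111}{2227}} = \left(-1\right) \left(- \frac{2227}{41111}\right) = \frac{2227}{41111}$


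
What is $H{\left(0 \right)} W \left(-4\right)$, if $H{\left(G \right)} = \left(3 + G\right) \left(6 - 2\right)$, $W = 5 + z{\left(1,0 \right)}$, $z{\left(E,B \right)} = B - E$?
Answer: $-192$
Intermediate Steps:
$W = 4$ ($W = 5 + \left(0 - 1\right) = 5 - 1 = 4$)
$H{\left(G \right)} = 12 + 4 G$ ($H{\left(G \right)} = \left(3 + G\right) 4 = 12 + 4 G$)
$H{\left(0 \right)} W \left(-4\right) = \left(12 + 4 \cdot 0\right) 4 \left(-4\right) = \left(12 + 0\right) 4 \left(-4\right) = 12 \cdot 4 \left(-4\right) = 48 \left(-4\right) = -192$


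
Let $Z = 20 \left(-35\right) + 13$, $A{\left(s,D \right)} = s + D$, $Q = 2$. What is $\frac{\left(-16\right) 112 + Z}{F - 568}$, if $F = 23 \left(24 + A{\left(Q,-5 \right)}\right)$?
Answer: $\frac{2479}{85} \approx 29.165$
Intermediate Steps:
$A{\left(s,D \right)} = D + s$
$Z = -687$ ($Z = -700 + 13 = -687$)
$F = 483$ ($F = 23 \left(24 + \left(-5 + 2\right)\right) = 23 \left(24 - 3\right) = 23 \cdot 21 = 483$)
$\frac{\left(-16\right) 112 + Z}{F - 568} = \frac{\left(-16\right) 112 - 687}{483 - 568} = \frac{-1792 - 687}{483 + \left(-1585 + 1017\right)} = - \frac{2479}{483 - 568} = - \frac{2479}{-85} = \left(-2479\right) \left(- \frac{1}{85}\right) = \frac{2479}{85}$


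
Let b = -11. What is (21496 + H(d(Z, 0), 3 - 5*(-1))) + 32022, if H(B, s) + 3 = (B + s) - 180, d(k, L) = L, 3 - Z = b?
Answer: 53343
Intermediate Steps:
Z = 14 (Z = 3 - 1*(-11) = 3 + 11 = 14)
H(B, s) = -183 + B + s (H(B, s) = -3 + ((B + s) - 180) = -3 + (-180 + B + s) = -183 + B + s)
(21496 + H(d(Z, 0), 3 - 5*(-1))) + 32022 = (21496 + (-183 + 0 + (3 - 5*(-1)))) + 32022 = (21496 + (-183 + 0 + (3 + 5))) + 32022 = (21496 + (-183 + 0 + 8)) + 32022 = (21496 - 175) + 32022 = 21321 + 32022 = 53343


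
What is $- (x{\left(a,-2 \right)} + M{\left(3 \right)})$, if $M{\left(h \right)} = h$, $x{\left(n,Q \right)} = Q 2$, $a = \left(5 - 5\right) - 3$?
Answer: $1$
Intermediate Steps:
$a = -3$ ($a = 0 - 3 = -3$)
$x{\left(n,Q \right)} = 2 Q$
$- (x{\left(a,-2 \right)} + M{\left(3 \right)}) = - (2 \left(-2\right) + 3) = - (-4 + 3) = \left(-1\right) \left(-1\right) = 1$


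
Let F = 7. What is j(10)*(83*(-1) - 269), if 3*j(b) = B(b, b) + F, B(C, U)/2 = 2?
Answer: -3872/3 ≈ -1290.7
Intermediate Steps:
B(C, U) = 4 (B(C, U) = 2*2 = 4)
j(b) = 11/3 (j(b) = (4 + 7)/3 = (1/3)*11 = 11/3)
j(10)*(83*(-1) - 269) = 11*(83*(-1) - 269)/3 = 11*(-83 - 269)/3 = (11/3)*(-352) = -3872/3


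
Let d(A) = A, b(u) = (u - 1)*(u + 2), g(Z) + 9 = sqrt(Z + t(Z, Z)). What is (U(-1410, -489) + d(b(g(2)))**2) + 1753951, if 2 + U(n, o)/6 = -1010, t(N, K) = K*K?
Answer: 1755389 - 2584*sqrt(6) ≈ 1.7491e+6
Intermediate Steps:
t(N, K) = K**2
U(n, o) = -6072 (U(n, o) = -12 + 6*(-1010) = -12 - 6060 = -6072)
g(Z) = -9 + sqrt(Z + Z**2)
b(u) = (-1 + u)*(2 + u)
(U(-1410, -489) + d(b(g(2)))**2) + 1753951 = (-6072 + (-2 + (-9 + sqrt(2*(1 + 2))) + (-9 + sqrt(2*(1 + 2)))**2)**2) + 1753951 = (-6072 + (-2 + (-9 + sqrt(2*3)) + (-9 + sqrt(2*3))**2)**2) + 1753951 = (-6072 + (-2 + (-9 + sqrt(6)) + (-9 + sqrt(6))**2)**2) + 1753951 = (-6072 + (-11 + sqrt(6) + (-9 + sqrt(6))**2)**2) + 1753951 = 1747879 + (-11 + sqrt(6) + (-9 + sqrt(6))**2)**2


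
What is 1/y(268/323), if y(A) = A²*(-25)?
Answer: -104329/1795600 ≈ -0.058103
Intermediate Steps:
y(A) = -25*A²
1/y(268/323) = 1/(-25*(268/323)²) = 1/(-25*71824/104329) = 1/(-1795600/104329) = -104329/1795600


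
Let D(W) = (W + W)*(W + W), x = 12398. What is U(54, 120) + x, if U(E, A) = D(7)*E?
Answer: 22982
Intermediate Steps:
D(W) = 4*W² (D(W) = (2*W)*(2*W) = 4*W²)
U(E, A) = 196*E (U(E, A) = (4*7²)*E = (4*49)*E = 196*E)
U(54, 120) + x = 196*54 + 12398 = 10584 + 12398 = 22982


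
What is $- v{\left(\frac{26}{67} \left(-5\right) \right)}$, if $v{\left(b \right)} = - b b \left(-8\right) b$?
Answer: $\frac{17576000}{300763} \approx 58.438$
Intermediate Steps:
$v{\left(b \right)} = 8 b^{3}$ ($v{\left(b \right)} = - b^{2} \left(-8\right) b = 8 b^{2} b = 8 b^{3}$)
$- v{\left(\frac{26}{67} \left(-5\right) \right)} = - 8 \left(\frac{26}{67} \left(-5\right)\right)^{3} = - 8 \left(- \frac{130}{67}\right)^{3} = - \frac{8 \left(-2197000\right)}{300763} = \left(-1\right) \left(- \frac{17576000}{300763}\right) = \frac{17576000}{300763}$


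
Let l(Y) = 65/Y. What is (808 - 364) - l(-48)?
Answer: 21377/48 ≈ 445.35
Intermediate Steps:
(808 - 364) - l(-48) = (808 - 364) - 65/(-48) = 444 - 65*(-1)/48 = 444 - 1*(-65/48) = 444 + 65/48 = 21377/48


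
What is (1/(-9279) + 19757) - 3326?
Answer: 152463248/9279 ≈ 16431.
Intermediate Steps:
(1/(-9279) + 19757) - 3326 = (-1/9279 + 19757) - 3326 = 183325202/9279 - 3326 = 152463248/9279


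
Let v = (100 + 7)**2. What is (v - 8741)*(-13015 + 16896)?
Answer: 10509748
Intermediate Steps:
v = 11449 (v = 107**2 = 11449)
(v - 8741)*(-13015 + 16896) = (11449 - 8741)*(-13015 + 16896) = 2708*3881 = 10509748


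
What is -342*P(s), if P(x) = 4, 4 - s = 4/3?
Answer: -1368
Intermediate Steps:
s = 8/3 (s = 4 - 4/3 = 8/3 ≈ 2.6667)
-342*P(s) = -342*4 = -1368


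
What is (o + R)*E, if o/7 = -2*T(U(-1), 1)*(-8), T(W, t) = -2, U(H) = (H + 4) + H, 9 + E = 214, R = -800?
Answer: -209920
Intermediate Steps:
E = 205 (E = -9 + 214 = 205)
U(H) = 4 + 2*H (U(H) = (4 + H) + H = 4 + 2*H)
o = -224 (o = 7*(-2*(-2)*(-8)) = 7*(4*(-8)) = 7*(-32) = -224)
(o + R)*E = (-224 - 800)*205 = -1024*205 = -209920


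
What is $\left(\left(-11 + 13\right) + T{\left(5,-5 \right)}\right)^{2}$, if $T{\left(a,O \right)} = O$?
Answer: $9$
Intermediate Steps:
$\left(\left(-11 + 13\right) + T{\left(5,-5 \right)}\right)^{2} = \left(\left(-11 + 13\right) - 5\right)^{2} = \left(2 - 5\right)^{2} = \left(-3\right)^{2} = 9$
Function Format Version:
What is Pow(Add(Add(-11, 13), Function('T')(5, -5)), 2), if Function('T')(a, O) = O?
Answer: 9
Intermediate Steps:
Pow(Add(Add(-11, 13), Function('T')(5, -5)), 2) = Pow(Add(Add(-11, 13), -5), 2) = Pow(Add(2, -5), 2) = Pow(-3, 2) = 9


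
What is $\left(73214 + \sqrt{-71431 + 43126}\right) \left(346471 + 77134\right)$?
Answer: $31013816470 + 1270815 i \sqrt{3145} \approx 3.1014 \cdot 10^{10} + 7.1268 \cdot 10^{7} i$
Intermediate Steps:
$\left(73214 + \sqrt{-71431 + 43126}\right) \left(346471 + 77134\right) = \left(73214 + \sqrt{-28305}\right) 423605 = \left(73214 + 3 i \sqrt{3145}\right) 423605 = 31013816470 + 1270815 i \sqrt{3145}$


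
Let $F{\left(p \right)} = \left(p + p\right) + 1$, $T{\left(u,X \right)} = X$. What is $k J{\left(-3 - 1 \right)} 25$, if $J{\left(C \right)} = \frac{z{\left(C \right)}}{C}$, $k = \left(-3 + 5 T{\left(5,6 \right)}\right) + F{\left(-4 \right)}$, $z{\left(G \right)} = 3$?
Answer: $-375$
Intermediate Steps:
$F{\left(p \right)} = 1 + 2 p$ ($F{\left(p \right)} = 2 p + 1 = 1 + 2 p$)
$k = 20$ ($k = \left(-3 + 5 \cdot 6\right) + \left(1 + 2 \left(-4\right)\right) = \left(-3 + 30\right) + \left(1 - 8\right) = 27 - 7 = 20$)
$J{\left(C \right)} = \frac{3}{C}$
$k J{\left(-3 - 1 \right)} 25 = 20 \frac{3}{-3 - 1} \cdot 25 = 20 \frac{3}{-4} \cdot 25 = 20 \cdot 3 \left(- \frac{1}{4}\right) 25 = 20 \left(- \frac{3}{4}\right) 25 = \left(-15\right) 25 = -375$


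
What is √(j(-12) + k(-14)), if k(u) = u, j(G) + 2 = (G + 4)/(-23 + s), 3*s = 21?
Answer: I*√62/2 ≈ 3.937*I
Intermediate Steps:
s = 7 (s = (⅓)*21 = 7)
j(G) = -9/4 - G/16 (j(G) = -2 + (G + 4)/(-23 + 7) = -2 + (4 + G)/(-16) = -2 + (4 + G)*(-1/16) = -2 + (-¼ - G/16) = -9/4 - G/16)
√(j(-12) + k(-14)) = √((-9/4 - 1/16*(-12)) - 14) = √((-9/4 + ¾) - 14) = √(-3/2 - 14) = √(-31/2) = I*√62/2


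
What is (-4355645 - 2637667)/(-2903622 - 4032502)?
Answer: 1748328/1734031 ≈ 1.0082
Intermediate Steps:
(-4355645 - 2637667)/(-2903622 - 4032502) = -6993312/(-6936124) = -6993312*(-1/6936124) = 1748328/1734031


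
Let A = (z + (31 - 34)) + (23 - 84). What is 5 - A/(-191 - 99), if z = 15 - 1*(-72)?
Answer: 1473/290 ≈ 5.0793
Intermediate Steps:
z = 87 (z = 15 + 72 = 87)
A = 23 (A = (87 + (31 - 34)) + (23 - 84) = (87 - 3) - 61 = 84 - 61 = 23)
5 - A/(-191 - 99) = 5 - 23/(-191 - 99) = 5 - 23/(-290) = 5 - 23*(-1)/290 = 5 - 1*(-23/290) = 5 + 23/290 = 1473/290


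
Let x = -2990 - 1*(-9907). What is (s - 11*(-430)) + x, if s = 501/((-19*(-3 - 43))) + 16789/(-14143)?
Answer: 143960769411/12360982 ≈ 11646.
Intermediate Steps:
x = 6917 (x = -2990 + 9907 = 6917)
s = -7587943/12360982 (s = 501/((-19*(-46))) + 16789*(-1/14143) = 501/874 - 16789/14143 = -7587943/12360982 ≈ -0.61386)
(s - 11*(-430)) + x = (-7587943/12360982 - 11*(-430)) + 6917 = (-7587943/12360982 + 4730) + 6917 = 58459856917/12360982 + 6917 = 143960769411/12360982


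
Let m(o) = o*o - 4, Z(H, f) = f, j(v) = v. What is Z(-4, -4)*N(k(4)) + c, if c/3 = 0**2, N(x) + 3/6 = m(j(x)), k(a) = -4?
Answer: -46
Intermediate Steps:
m(o) = -4 + o**2 (m(o) = o**2 - 4 = -4 + o**2)
N(x) = -9/2 + x**2 (N(x) = -1/2 + (-4 + x**2) = -9/2 + x**2)
c = 0 (c = 3*0**2 = 3*0 = 0)
Z(-4, -4)*N(k(4)) + c = -4*(-9/2 + (-4)**2) + 0 = -4*(-9/2 + 16) + 0 = -4*23/2 + 0 = -46 + 0 = -46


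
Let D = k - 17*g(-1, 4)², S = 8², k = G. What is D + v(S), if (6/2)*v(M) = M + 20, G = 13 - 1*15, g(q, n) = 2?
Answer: -42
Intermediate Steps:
G = -2 (G = 13 - 15 = -2)
k = -2
S = 64
v(M) = 20/3 + M/3 (v(M) = (M + 20)/3 = (20 + M)/3 = 20/3 + M/3)
D = -70 (D = -2 - 17*2² = -2 - 17*4 = -2 - 68 = -70)
D + v(S) = -70 + (20/3 + (⅓)*64) = -70 + (20/3 + 64/3) = -70 + 28 = -42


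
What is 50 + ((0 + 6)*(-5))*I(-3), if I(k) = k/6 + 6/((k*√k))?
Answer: 65 - 20*I*√3 ≈ 65.0 - 34.641*I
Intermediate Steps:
I(k) = 6/k^(3/2) + k/6 (I(k) = k*(⅙) + 6/(k^(3/2)) = k/6 + 6/k^(3/2) = 6/k^(3/2) + k/6)
50 + ((0 + 6)*(-5))*I(-3) = 50 + ((0 + 6)*(-5))*(6/(-3)^(3/2) + (⅙)*(-3)) = 50 + (6*(-5))*(6*(I*√3/9) - ½) = 50 - 30*(2*I*√3/3 - ½) = 50 - 30*(-½ + 2*I*√3/3) = 50 + (15 - 20*I*√3) = 65 - 20*I*√3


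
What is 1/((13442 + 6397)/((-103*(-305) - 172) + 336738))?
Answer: 367981/19839 ≈ 18.548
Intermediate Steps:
1/((13442 + 6397)/((-103*(-305) - 172) + 336738)) = 1/(19839/((31415 - 172) + 336738)) = 1/(19839/(31243 + 336738)) = 1/(19839/367981) = 367981/19839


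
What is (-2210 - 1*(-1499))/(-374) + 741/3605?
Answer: 2840289/1348270 ≈ 2.1066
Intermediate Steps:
(-2210 - 1*(-1499))/(-374) + 741/3605 = (-2210 + 1499)*(-1/374) + 741*(1/3605) = -711*(-1/374) + 741/3605 = 711/374 + 741/3605 = 2840289/1348270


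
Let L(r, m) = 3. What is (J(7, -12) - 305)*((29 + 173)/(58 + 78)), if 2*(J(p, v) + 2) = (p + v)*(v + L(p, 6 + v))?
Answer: -57469/136 ≈ -422.57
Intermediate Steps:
J(p, v) = -2 + (3 + v)*(p + v)/2 (J(p, v) = -2 + ((p + v)*(v + 3))/2 = -2 + ((p + v)*(3 + v))/2 = -2 + ((3 + v)*(p + v))/2 = -2 + (3 + v)*(p + v)/2)
(J(7, -12) - 305)*((29 + 173)/(58 + 78)) = ((-2 + (1/2)*(-12)**2 + (3/2)*7 + (3/2)*(-12) + (1/2)*7*(-12)) - 305)*((29 + 173)/(58 + 78)) = ((-2 + (1/2)*144 + 21/2 - 18 - 42) - 305)*(202/136) = ((-2 + 72 + 21/2 - 18 - 42) - 305)*(202*(1/136)) = (41/2 - 305)*(101/68) = -569/2*101/68 = -57469/136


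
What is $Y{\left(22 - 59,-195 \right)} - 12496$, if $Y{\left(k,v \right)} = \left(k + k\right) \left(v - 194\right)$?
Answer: $16290$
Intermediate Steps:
$Y{\left(k,v \right)} = 2 k \left(-194 + v\right)$
$Y{\left(22 - 59,-195 \right)} - 12496 = 2 \left(22 - 59\right) \left(-194 - 195\right) - 12496 = 2 \left(22 - 59\right) \left(-389\right) - 12496 = 2 \left(-37\right) \left(-389\right) - 12496 = 28786 - 12496 = 16290$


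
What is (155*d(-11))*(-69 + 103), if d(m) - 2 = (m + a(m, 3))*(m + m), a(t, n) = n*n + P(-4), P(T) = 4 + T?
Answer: 242420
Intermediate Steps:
a(t, n) = n² (a(t, n) = n*n + (4 - 4) = n² + 0 = n²)
d(m) = 2 + 2*m*(9 + m) (d(m) = 2 + (m + 3²)*(m + m) = 2 + (m + 9)*(2*m) = 2 + (9 + m)*(2*m) = 2 + 2*m*(9 + m))
(155*d(-11))*(-69 + 103) = (155*(2 + 2*(-11)² + 18*(-11)))*(-69 + 103) = (155*(2 + 2*121 - 198))*34 = (155*(2 + 242 - 198))*34 = (155*46)*34 = 7130*34 = 242420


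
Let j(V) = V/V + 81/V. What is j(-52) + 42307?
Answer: 2199935/52 ≈ 42306.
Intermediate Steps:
j(V) = 1 + 81/V
j(-52) + 42307 = (81 - 52)/(-52) + 42307 = -1/52*29 + 42307 = -29/52 + 42307 = 2199935/52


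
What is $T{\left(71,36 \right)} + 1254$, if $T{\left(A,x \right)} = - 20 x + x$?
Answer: $570$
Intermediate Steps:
$T{\left(A,x \right)} = - 19 x$
$T{\left(71,36 \right)} + 1254 = \left(-19\right) 36 + 1254 = -684 + 1254 = 570$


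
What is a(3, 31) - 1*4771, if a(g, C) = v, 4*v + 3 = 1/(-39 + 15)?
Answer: -458089/96 ≈ -4771.8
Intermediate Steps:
v = -73/96 (v = -¾ + 1/(4*(-39 + 15)) = -¾ + (¼)/(-24) = -¾ + (¼)*(-1/24) = -¾ - 1/96 = -73/96 ≈ -0.76042)
a(g, C) = -73/96
a(3, 31) - 1*4771 = -73/96 - 1*4771 = -73/96 - 4771 = -458089/96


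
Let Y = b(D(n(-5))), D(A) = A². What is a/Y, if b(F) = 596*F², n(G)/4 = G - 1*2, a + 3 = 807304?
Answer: 807301/366334976 ≈ 0.0022037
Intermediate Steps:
a = 807301 (a = -3 + 807304 = 807301)
n(G) = -8 + 4*G (n(G) = 4*(G - 1*2) = 4*(G - 2) = 4*(-2 + G) = -8 + 4*G)
Y = 366334976 (Y = 596*((-8 + 4*(-5))²)² = 596*((-8 - 20)²)² = 596*((-28)²)² = 596*784² = 596*614656 = 366334976)
a/Y = 807301/366334976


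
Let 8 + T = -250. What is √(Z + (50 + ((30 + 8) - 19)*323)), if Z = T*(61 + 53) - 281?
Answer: I*√23506 ≈ 153.32*I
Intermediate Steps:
T = -258 (T = -8 - 250 = -258)
Z = -29693 (Z = -258*(61 + 53) - 281 = -258*114 - 281 = -29412 - 281 = -29693)
√(Z + (50 + ((30 + 8) - 19)*323)) = √(-29693 + (50 + ((30 + 8) - 19)*323)) = √(-29693 + (50 + (38 - 19)*323)) = √(-29693 + (50 + 19*323)) = √(-29693 + (50 + 6137)) = √(-29693 + 6187) = √(-23506) = I*√23506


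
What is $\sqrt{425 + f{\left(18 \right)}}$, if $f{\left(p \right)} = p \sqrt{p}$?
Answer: $\sqrt{425 + 54 \sqrt{2}} \approx 22.391$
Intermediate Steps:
$f{\left(p \right)} = p^{\frac{3}{2}}$
$\sqrt{425 + f{\left(18 \right)}} = \sqrt{425 + 18^{\frac{3}{2}}} = \sqrt{425 + 54 \sqrt{2}}$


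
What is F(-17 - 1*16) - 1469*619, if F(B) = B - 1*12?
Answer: -909356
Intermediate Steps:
F(B) = -12 + B (F(B) = B - 12 = -12 + B)
F(-17 - 1*16) - 1469*619 = (-12 + (-17 - 1*16)) - 1469*619 = (-12 + (-17 - 16)) - 909311 = (-12 - 33) - 909311 = -45 - 909311 = -909356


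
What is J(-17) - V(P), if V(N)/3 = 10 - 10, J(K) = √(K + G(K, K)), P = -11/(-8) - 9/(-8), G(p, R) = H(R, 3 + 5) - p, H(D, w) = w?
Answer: 2*√2 ≈ 2.8284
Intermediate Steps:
G(p, R) = 8 - p (G(p, R) = (3 + 5) - p = 8 - p)
P = 5/2 (P = -11*(-⅛) - 9*(-⅛) = 11/8 + 9/8 = 5/2 ≈ 2.5000)
J(K) = 2*√2 (J(K) = √(K + (8 - K)) = √8 = 2*√2)
V(N) = 0 (V(N) = 3*(10 - 10) = 3*0 = 0)
J(-17) - V(P) = 2*√2 - 1*0 = 2*√2 + 0 = 2*√2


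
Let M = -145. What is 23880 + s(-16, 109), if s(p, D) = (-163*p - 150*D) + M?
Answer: 9993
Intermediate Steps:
s(p, D) = -145 - 163*p - 150*D (s(p, D) = (-163*p - 150*D) - 145 = -145 - 163*p - 150*D)
23880 + s(-16, 109) = 23880 + (-145 - 163*(-16) - 150*109) = 23880 + (-145 + 2608 - 16350) = 23880 - 13887 = 9993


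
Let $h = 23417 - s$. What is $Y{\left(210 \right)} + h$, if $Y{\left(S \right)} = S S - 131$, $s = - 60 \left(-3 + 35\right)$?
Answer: $69306$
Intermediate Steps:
$s = -1920$ ($s = \left(-60\right) 32 = -1920$)
$Y{\left(S \right)} = -131 + S^{2}$ ($Y{\left(S \right)} = S^{2} - 131 = -131 + S^{2}$)
$h = 25337$ ($h = 23417 - -1920 = 23417 + 1920 = 25337$)
$Y{\left(210 \right)} + h = \left(-131 + 210^{2}\right) + 25337 = \left(-131 + 44100\right) + 25337 = 43969 + 25337 = 69306$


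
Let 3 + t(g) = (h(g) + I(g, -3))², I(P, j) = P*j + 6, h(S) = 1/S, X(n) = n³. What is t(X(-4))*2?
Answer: 160541953/2048 ≈ 78390.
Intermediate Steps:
h(S) = 1/S
I(P, j) = 6 + P*j
t(g) = -3 + (6 + 1/g - 3*g)² (t(g) = -3 + (1/g + (6 + g*(-3)))² = -3 + (1/g + (6 - 3*g))² = -3 + (6 + 1/g - 3*g)²)
t(X(-4))*2 = (-3 + (1 - 3*((-4)³)² + 6*(-4)³)²/((-4)³)²)*2 = (-3 + (1 - 3*(-64)² + 6*(-64))²/(-64)²)*2 = (-3 + (1 - 3*4096 - 384)²/4096)*2 = (-3 + (1 - 12288 - 384)²/4096)*2 = (-3 + (1/4096)*(-12671)²)*2 = (-3 + (1/4096)*160554241)*2 = (-3 + 160554241/4096)*2 = (160541953/4096)*2 = 160541953/2048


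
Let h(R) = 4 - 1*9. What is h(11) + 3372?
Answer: 3367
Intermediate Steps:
h(R) = -5 (h(R) = 4 - 9 = -5)
h(11) + 3372 = -5 + 3372 = 3367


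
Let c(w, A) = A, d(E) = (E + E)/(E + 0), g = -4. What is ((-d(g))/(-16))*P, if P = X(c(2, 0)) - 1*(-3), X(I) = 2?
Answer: 5/8 ≈ 0.62500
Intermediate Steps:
d(E) = 2 (d(E) = (2*E)/E = 2)
P = 5 (P = 2 - 1*(-3) = 2 + 3 = 5)
((-d(g))/(-16))*P = ((-1*2)/(-16))*5 = -1/16*(-2)*5 = (⅛)*5 = 5/8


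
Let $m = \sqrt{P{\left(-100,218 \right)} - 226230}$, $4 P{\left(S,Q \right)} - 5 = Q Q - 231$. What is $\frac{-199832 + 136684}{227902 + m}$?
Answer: $- \frac{28783110992}{103879072019} + \frac{63148 i \sqrt{857622}}{103879072019} \approx -0.27708 + 0.00056296 i$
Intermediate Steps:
$P{\left(S,Q \right)} = - \frac{113}{2} + \frac{Q^{2}}{4}$ ($P{\left(S,Q \right)} = \frac{5}{4} + \frac{Q Q - 231}{4} = \frac{5}{4} + \frac{Q^{2} - 231}{4} = \frac{5}{4} + \frac{-231 + Q^{2}}{4} = \frac{5}{4} + \left(- \frac{231}{4} + \frac{Q^{2}}{4}\right) = - \frac{113}{2} + \frac{Q^{2}}{4}$)
$m = \frac{i \sqrt{857622}}{2}$ ($m = \sqrt{\left(- \frac{113}{2} + \frac{218^{2}}{4}\right) - 226230} = \sqrt{\left(- \frac{113}{2} + \frac{1}{4} \cdot 47524\right) - 226230} = \sqrt{\left(- \frac{113}{2} + 11881\right) - 226230} = \sqrt{\frac{23649}{2} - 226230} = \sqrt{- \frac{428811}{2}} = \frac{i \sqrt{857622}}{2} \approx 463.04 i$)
$\frac{-199832 + 136684}{227902 + m} = \frac{-199832 + 136684}{227902 + \frac{i \sqrt{857622}}{2}} = - \frac{63148}{227902 + \frac{i \sqrt{857622}}{2}}$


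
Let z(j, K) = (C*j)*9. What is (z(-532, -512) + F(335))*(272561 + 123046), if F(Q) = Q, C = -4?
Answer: 7709193609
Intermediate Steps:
z(j, K) = -36*j (z(j, K) = -4*j*9 = -36*j)
(z(-532, -512) + F(335))*(272561 + 123046) = (-36*(-532) + 335)*(272561 + 123046) = (19152 + 335)*395607 = 19487*395607 = 7709193609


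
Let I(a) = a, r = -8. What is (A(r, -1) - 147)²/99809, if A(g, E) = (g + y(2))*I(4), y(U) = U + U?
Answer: 26569/99809 ≈ 0.26620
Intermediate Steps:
y(U) = 2*U
A(g, E) = 16 + 4*g (A(g, E) = (g + 2*2)*4 = (g + 4)*4 = (4 + g)*4 = 16 + 4*g)
(A(r, -1) - 147)²/99809 = ((16 + 4*(-8)) - 147)²/99809 = ((16 - 32) - 147)²*(1/99809) = (-16 - 147)²*(1/99809) = (-163)²*(1/99809) = 26569*(1/99809) = 26569/99809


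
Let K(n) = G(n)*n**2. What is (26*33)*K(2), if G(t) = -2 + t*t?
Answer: 6864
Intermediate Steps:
G(t) = -2 + t**2
K(n) = n**2*(-2 + n**2) (K(n) = (-2 + n**2)*n**2 = n**2*(-2 + n**2))
(26*33)*K(2) = (26*33)*(2**2*(-2 + 2**2)) = 858*(4*(-2 + 4)) = 858*(4*2) = 858*8 = 6864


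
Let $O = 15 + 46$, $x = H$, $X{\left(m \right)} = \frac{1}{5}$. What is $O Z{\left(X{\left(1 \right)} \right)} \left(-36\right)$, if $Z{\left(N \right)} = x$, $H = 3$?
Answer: $-6588$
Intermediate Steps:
$X{\left(m \right)} = \frac{1}{5}$
$x = 3$
$O = 61$
$Z{\left(N \right)} = 3$
$O Z{\left(X{\left(1 \right)} \right)} \left(-36\right) = 61 \cdot 3 \left(-36\right) = 183 \left(-36\right) = -6588$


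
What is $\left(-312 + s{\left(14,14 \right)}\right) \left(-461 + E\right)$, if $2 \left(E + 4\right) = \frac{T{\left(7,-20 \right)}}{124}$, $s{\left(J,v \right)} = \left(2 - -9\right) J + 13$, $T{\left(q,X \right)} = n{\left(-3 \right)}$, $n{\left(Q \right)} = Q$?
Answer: $\frac{16721835}{248} \approx 67427.0$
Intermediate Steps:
$T{\left(q,X \right)} = -3$
$s{\left(J,v \right)} = 13 + 11 J$ ($s{\left(J,v \right)} = \left(2 + 9\right) J + 13 = 11 J + 13 = 13 + 11 J$)
$E = - \frac{995}{248}$ ($E = -4 + \frac{\left(-3\right) \frac{1}{124}}{2} = -4 + \frac{1}{2} \left(- \frac{3}{124}\right) = -4 - \frac{3}{248} = - \frac{995}{248} \approx -4.0121$)
$\left(-312 + s{\left(14,14 \right)}\right) \left(-461 + E\right) = \left(-312 + \left(13 + 11 \cdot 14\right)\right) \left(-461 - \frac{995}{248}\right) = \left(-312 + \left(13 + 154\right)\right) \left(- \frac{115323}{248}\right) = \left(-312 + 167\right) \left(- \frac{115323}{248}\right) = \left(-145\right) \left(- \frac{115323}{248}\right) = \frac{16721835}{248}$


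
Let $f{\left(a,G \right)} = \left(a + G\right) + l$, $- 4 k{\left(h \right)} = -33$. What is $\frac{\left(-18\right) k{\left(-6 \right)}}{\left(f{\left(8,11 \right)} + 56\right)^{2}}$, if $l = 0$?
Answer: $- \frac{33}{1250} \approx -0.0264$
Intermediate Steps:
$k{\left(h \right)} = \frac{33}{4}$ ($k{\left(h \right)} = \left(- \frac{1}{4}\right) \left(-33\right) = \frac{33}{4}$)
$f{\left(a,G \right)} = G + a$ ($f{\left(a,G \right)} = \left(a + G\right) + 0 = \left(G + a\right) + 0 = G + a$)
$\frac{\left(-18\right) k{\left(-6 \right)}}{\left(f{\left(8,11 \right)} + 56\right)^{2}} = \frac{\left(-18\right) \frac{33}{4}}{\left(\left(11 + 8\right) + 56\right)^{2}} = - \frac{297}{2 \left(19 + 56\right)^{2}} = - \frac{297}{2 \cdot 75^{2}} = - \frac{297}{2 \cdot 5625} = \left(- \frac{297}{2}\right) \frac{1}{5625} = - \frac{33}{1250}$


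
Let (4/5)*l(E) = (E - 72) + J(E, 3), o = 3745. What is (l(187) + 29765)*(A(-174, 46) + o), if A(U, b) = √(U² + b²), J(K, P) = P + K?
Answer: 451590825/4 + 120585*√8098/2 ≈ 1.1832e+8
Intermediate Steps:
J(K, P) = K + P
l(E) = -345/4 + 5*E/2 (l(E) = 5*((E - 72) + (E + 3))/4 = 5*((-72 + E) + (3 + E))/4 = 5*(-69 + 2*E)/4 = -345/4 + 5*E/2)
(l(187) + 29765)*(A(-174, 46) + o) = ((-345/4 + (5/2)*187) + 29765)*(√((-174)² + 46²) + 3745) = ((-345/4 + 935/2) + 29765)*(√(30276 + 2116) + 3745) = (1525/4 + 29765)*(√32392 + 3745) = 120585*(2*√8098 + 3745)/4 = 120585*(3745 + 2*√8098)/4 = 451590825/4 + 120585*√8098/2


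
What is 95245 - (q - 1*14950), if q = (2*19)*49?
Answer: 108333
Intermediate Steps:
q = 1862 (q = 38*49 = 1862)
95245 - (q - 1*14950) = 95245 - (1862 - 1*14950) = 95245 - (1862 - 14950) = 95245 - 1*(-13088) = 95245 + 13088 = 108333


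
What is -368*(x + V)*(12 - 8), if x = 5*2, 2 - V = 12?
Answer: 0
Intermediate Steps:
V = -10 (V = 2 - 1*12 = 2 - 12 = -10)
x = 10
-368*(x + V)*(12 - 8) = -368*(10 - 10)*(12 - 8) = -0*4 = -368*0 = 0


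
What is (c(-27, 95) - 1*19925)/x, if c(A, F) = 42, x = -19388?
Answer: 19883/19388 ≈ 1.0255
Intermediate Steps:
(c(-27, 95) - 1*19925)/x = (42 - 1*19925)/(-19388) = (42 - 19925)*(-1/19388) = -19883*(-1/19388) = 19883/19388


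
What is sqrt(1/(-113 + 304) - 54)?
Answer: I*sqrt(1969783)/191 ≈ 7.3481*I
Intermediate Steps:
sqrt(1/(-113 + 304) - 54) = sqrt(1/191 - 54) = sqrt(-10313/191) = I*sqrt(1969783)/191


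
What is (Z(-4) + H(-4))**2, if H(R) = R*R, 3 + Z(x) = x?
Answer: 81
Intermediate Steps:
Z(x) = -3 + x
H(R) = R**2
(Z(-4) + H(-4))**2 = ((-3 - 4) + (-4)**2)**2 = (-7 + 16)**2 = 9**2 = 81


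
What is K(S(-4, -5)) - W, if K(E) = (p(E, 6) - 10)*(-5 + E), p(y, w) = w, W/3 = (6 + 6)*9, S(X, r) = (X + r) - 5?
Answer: -248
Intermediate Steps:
S(X, r) = -5 + X + r
W = 324 (W = 3*((6 + 6)*9) = 3*(12*9) = 3*108 = 324)
K(E) = 20 - 4*E (K(E) = (6 - 10)*(-5 + E) = -4*(-5 + E) = 20 - 4*E)
K(S(-4, -5)) - W = (20 - 4*(-5 - 4 - 5)) - 1*324 = (20 - 4*(-14)) - 324 = (20 + 56) - 324 = 76 - 324 = -248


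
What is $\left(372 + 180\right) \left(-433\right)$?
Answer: $-239016$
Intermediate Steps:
$\left(372 + 180\right) \left(-433\right) = 552 \left(-433\right) = -239016$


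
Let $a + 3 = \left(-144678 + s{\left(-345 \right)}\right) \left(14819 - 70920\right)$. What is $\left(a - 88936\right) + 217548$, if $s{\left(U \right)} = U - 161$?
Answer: $8145096193$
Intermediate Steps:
$s{\left(U \right)} = -161 + U$
$a = 8144967581$ ($a = -3 + \left(-144678 - 506\right) \left(14819 - 70920\right) = -3 + \left(-144678 - 506\right) \left(-56101\right) = -3 - -8144967584 = -3 + 8144967584 = 8144967581$)
$\left(a - 88936\right) + 217548 = \left(8144967581 - 88936\right) + 217548 = 8144878645 + 217548 = 8145096193$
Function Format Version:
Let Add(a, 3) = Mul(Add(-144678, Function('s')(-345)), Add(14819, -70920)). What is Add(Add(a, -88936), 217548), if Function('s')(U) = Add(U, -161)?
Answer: 8145096193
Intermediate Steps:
Function('s')(U) = Add(-161, U)
a = 8144967581 (a = Add(-3, Mul(Add(-144678, Add(-161, -345)), Add(14819, -70920))) = Add(-3, Mul(Add(-144678, -506), -56101)) = Add(-3, Mul(-145184, -56101)) = Add(-3, 8144967584) = 8144967581)
Add(Add(a, -88936), 217548) = Add(Add(8144967581, -88936), 217548) = Add(8144878645, 217548) = 8145096193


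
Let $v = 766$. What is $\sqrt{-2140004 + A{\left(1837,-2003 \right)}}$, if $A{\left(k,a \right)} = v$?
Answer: $i \sqrt{2139238} \approx 1462.6 i$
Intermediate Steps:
$A{\left(k,a \right)} = 766$
$\sqrt{-2140004 + A{\left(1837,-2003 \right)}} = \sqrt{-2140004 + 766} = \sqrt{-2139238} = i \sqrt{2139238}$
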